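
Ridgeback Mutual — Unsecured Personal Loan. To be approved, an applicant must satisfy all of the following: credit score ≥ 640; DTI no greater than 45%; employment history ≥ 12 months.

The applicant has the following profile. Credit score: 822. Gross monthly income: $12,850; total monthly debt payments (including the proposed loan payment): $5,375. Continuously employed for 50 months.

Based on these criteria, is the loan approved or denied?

Approved

Credit score 822 ≥ 640 (meets)
DTI = 5,375/12,850 = 41.8% ≤ 45%
Employment 50 ≥ 12 months
All criteria satisfied.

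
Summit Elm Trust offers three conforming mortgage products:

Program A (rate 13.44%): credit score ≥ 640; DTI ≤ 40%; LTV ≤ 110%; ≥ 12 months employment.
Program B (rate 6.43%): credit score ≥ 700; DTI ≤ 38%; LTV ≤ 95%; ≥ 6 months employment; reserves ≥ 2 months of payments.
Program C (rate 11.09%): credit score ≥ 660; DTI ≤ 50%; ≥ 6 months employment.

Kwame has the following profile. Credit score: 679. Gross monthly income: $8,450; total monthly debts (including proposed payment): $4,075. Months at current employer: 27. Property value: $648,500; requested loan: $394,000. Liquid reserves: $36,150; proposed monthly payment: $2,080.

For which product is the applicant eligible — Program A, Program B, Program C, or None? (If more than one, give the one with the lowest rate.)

DTI = 4,075/8,450 = 48.2%.
LTV = 394,000/648,500 = 60.8%.
Reserves = 36,150/2,080 = 17.4 months.
Program A: score 679 ≥ 640; DTI 48.2% > 40%; LTV 60.8% ≤ 110%; employment 27 ≥ 12 mo → does not qualify.
Program B: score 679 < 700; DTI 48.2% > 38%; LTV 60.8% ≤ 95%; employment 27 ≥ 6 mo; reserves 17.4 ≥ 2 mo → does not qualify.
Program C: score 679 ≥ 660; DTI 48.2% ≤ 50%; employment 27 ≥ 6 mo → qualifies.

Program C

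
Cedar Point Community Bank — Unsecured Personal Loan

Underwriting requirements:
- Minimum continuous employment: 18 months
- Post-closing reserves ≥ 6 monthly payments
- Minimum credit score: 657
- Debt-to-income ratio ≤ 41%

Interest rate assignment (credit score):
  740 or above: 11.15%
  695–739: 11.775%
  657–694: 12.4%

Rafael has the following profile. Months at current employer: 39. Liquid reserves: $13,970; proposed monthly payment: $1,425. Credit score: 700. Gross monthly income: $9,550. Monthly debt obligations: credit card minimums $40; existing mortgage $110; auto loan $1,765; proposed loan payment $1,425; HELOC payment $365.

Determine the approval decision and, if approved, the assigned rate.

Credit score 700 ≥ 657 (meets minimum)
Reserves: 13,970 ÷ 1,425 = 9.8 months (meets 6-month minimum)
Total monthly debts = (40 + 110 + 1,765 + 1,425 + 365) = 3,705. Debt-to-income = 3,705/9,550 = 38.8% — meets 41% limit
Employment 39 ≥ 18 months
All requirements met. Score 700 falls in the 695–739 tier → 11.775%.

Approved at 11.775%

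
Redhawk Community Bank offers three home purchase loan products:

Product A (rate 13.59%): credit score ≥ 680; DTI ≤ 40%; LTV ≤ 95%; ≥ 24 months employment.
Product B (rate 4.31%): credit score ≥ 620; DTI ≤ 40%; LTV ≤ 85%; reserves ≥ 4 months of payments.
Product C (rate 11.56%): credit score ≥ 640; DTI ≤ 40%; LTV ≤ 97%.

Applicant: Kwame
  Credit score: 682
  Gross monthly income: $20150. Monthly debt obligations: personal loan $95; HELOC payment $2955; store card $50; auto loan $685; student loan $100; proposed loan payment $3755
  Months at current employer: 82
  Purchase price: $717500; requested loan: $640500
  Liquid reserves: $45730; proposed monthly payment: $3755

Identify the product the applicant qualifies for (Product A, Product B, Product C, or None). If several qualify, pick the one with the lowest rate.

Total debts = (95 + 2,955 + 50 + 685 + 100 + 3,755) = 7,640; DTI = 7,640/20,150 = 37.9%.
LTV = 640,500/717,500 = 89.3%.
Reserves = 45,730/3,755 = 12.2 months.
Product A: score 682 ≥ 680; DTI 37.9% ≤ 40%; LTV 89.3% ≤ 95%; employment 82 ≥ 24 mo → qualifies.
Product B: score 682 ≥ 620; DTI 37.9% ≤ 40%; LTV 89.3% > 85%; reserves 12.2 ≥ 4 mo → does not qualify.
Product C: score 682 ≥ 640; DTI 37.9% ≤ 40%; LTV 89.3% ≤ 97% → qualifies.
Qualifying: Product A, Product C. Lowest rate is 11.56% → Product C.

Product C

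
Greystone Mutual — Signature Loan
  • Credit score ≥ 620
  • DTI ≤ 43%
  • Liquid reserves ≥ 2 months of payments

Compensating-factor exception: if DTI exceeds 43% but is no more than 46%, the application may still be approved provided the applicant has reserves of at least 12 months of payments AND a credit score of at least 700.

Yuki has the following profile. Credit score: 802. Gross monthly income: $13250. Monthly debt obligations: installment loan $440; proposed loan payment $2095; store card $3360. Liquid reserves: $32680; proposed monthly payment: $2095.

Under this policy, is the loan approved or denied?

Credit score 802 ≥ 620 (meets base)
Total debts = (440 + 2,095 + 3,360) = 5,895. DTI = 5,895/13,250 = 44.5% > 43% — standard DTI limit exceeded.
Reserves = 32,680/2,095 = 15.6 months ≥ 2
44.5% falls in the override range (43%–46%), so the compensating-factor test applies.
Reserves 15.6 ≥ 12 months; credit score 802 ≥ 700.
Both compensating conditions met → exception applies.

Approved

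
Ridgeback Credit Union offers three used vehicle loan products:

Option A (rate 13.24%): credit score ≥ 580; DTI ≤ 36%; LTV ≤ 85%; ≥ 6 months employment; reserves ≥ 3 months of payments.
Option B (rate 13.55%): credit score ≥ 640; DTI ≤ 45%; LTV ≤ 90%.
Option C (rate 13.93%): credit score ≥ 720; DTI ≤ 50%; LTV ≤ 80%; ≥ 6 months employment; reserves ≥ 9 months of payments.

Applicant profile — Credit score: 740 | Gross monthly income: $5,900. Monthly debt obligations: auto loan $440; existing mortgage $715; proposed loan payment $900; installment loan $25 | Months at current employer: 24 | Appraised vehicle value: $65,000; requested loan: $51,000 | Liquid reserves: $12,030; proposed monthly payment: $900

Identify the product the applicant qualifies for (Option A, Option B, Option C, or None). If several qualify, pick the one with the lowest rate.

Option A

Total debts = (440 + 715 + 900 + 25) = 2,080; DTI = 2,080/5,900 = 35.3%.
LTV = 51,000/65,000 = 78.5%.
Reserves = 12,030/900 = 13.4 months.
Option A: score 740 ≥ 580; DTI 35.3% ≤ 36%; LTV 78.5% ≤ 85%; employment 24 ≥ 6 mo; reserves 13.4 ≥ 3 mo → qualifies.
Option B: score 740 ≥ 640; DTI 35.3% ≤ 45%; LTV 78.5% ≤ 90% → qualifies.
Option C: score 740 ≥ 720; DTI 35.3% ≤ 50%; LTV 78.5% ≤ 80%; employment 24 ≥ 6 mo; reserves 13.4 ≥ 9 mo → qualifies.
Qualifying: Option A, Option B, Option C. Lowest rate is 13.24% → Option A.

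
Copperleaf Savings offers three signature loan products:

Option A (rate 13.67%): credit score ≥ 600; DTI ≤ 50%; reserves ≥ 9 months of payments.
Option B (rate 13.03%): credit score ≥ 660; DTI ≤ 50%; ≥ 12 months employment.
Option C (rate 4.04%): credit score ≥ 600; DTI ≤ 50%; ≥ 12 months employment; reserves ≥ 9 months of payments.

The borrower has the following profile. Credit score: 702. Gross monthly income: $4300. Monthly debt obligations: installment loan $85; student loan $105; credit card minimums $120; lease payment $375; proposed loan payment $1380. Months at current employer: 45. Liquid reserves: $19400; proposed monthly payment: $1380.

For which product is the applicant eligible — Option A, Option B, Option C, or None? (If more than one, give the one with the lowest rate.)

Total debts = (85 + 105 + 120 + 375 + 1,380) = 2,065; DTI = 2,065/4,300 = 48%.
Reserves = 19,400/1,380 = 14.1 months.
Option A: score 702 ≥ 600; DTI 48% ≤ 50%; reserves 14.1 ≥ 9 mo → qualifies.
Option B: score 702 ≥ 660; DTI 48% ≤ 50%; employment 45 ≥ 12 mo → qualifies.
Option C: score 702 ≥ 600; DTI 48% ≤ 50%; employment 45 ≥ 12 mo; reserves 14.1 ≥ 9 mo → qualifies.
Qualifying: Option A, Option B, Option C. Lowest rate is 4.04% → Option C.

Option C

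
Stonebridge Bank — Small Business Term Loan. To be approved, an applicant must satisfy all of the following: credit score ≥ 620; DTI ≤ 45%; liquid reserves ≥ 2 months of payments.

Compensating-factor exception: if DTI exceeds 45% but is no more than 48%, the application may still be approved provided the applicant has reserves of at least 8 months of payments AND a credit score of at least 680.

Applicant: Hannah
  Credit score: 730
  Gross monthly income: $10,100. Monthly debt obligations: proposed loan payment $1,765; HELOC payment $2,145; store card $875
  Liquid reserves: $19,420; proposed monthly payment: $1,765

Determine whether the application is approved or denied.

Approved

Credit score 730 ≥ 620 (meets base)
Total debts = (1,765 + 2,145 + 875) = 4,785. DTI = 4,785/10,100 = 47.4% > 45% — standard DTI limit exceeded.
Reserves = 19,420/1,765 = 11.0 months ≥ 2
47.4% falls in the override range (45%–48%), so the compensating-factor test applies.
Reserves 11.0 ≥ 8 months; credit score 730 ≥ 680.
Both compensating conditions met → exception applies.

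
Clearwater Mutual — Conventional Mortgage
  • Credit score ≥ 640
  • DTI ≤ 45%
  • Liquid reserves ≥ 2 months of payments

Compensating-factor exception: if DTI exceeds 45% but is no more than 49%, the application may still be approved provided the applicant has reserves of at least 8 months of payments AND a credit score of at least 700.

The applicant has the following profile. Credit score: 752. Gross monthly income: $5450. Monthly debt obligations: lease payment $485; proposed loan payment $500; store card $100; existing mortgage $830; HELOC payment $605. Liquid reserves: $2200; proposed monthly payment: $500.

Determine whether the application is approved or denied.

Denied

Credit score 752 ≥ 640 (meets base)
Total debts = (485 + 500 + 100 + 830 + 605) = 2,520. DTI: 2,520 ÷ 5,450 = 46.2%, over the 45% base limit.
Reserves: 2,200 ÷ 500 = 4.4 months (meets 2-month minimum)
DTI 46.2% is within the 45%–49% exception band; checking compensating factors.
Reserves 4.4 < 8 months; credit score 752 ≥ 700.
Compensating-factor requirement not fully met.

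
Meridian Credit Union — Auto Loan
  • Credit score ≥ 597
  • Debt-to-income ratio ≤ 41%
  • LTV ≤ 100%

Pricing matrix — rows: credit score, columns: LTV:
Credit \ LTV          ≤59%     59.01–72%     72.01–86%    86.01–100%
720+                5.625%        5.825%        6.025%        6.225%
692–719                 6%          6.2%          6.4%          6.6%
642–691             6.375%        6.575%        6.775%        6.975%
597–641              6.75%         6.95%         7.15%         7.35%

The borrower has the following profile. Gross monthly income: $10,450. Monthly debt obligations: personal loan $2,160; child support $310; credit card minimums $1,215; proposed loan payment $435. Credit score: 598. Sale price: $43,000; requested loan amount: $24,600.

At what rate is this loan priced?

Credit score 598 ≥ 597; Total monthly debts = (2,160 + 310 + 1,215 + 435) = 4,120. DTI: 4,120 ÷ 10,450 = 39.4%, within the 41% cap
LTV = 24,600/43,000 = 57.2% ≤ 100%
Score 598 is in the 597–641 band; LTV 57.2% is in the ≤59% band → 6.75%.

6.75%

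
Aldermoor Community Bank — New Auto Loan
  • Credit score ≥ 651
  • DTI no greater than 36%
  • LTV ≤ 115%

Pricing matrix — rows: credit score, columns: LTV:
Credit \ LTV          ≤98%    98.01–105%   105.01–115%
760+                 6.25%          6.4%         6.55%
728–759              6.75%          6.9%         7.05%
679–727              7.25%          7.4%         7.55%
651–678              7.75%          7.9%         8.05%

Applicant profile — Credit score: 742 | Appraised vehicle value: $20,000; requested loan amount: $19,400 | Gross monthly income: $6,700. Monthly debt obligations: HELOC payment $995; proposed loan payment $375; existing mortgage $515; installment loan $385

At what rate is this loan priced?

Credit score 742 ≥ 651; Total monthly debts = (995 + 375 + 515 + 385) = 2,270. DTI: 2,270 ÷ 6,700 = 33.9%, within the 36% cap
Loan-to-value = 19,400/20,000 = 97% — pass (115% max)
Score 742 is in the 728–759 band; LTV 97% is in the ≤98% band → 6.75%.

6.75%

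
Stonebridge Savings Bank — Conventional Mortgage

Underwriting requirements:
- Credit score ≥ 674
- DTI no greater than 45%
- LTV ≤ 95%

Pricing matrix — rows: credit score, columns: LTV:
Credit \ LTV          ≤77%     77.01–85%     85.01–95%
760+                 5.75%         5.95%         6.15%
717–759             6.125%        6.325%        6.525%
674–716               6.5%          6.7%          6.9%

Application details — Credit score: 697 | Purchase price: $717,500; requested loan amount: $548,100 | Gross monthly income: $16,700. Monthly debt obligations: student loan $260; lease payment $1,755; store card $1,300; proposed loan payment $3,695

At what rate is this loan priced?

Credit score 697 ≥ 674; Total monthly debts = (260 + 1,755 + 1,300 + 3,695) = 7,010. DTI = 7,010/16,700 = 42% ≤ 45%
LTV: 548,100 ÷ 717,500 = 76.4%, within 95% cap
Row: 697 falls in 674–716. Column: 76.4% falls in ≤77%. Rate = 6.5%.

6.5%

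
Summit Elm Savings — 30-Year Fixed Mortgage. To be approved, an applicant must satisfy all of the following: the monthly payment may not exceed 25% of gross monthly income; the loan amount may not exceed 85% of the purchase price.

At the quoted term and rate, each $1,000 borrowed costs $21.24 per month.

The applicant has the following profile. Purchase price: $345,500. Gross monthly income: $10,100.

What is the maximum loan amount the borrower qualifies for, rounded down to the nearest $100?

$118,800

Payment cap: 25% × $10,100 = $2,525/month.
At $21.24 per $1,000, that supports 2,525/21.24 × 1,000 ≈ $118,879 → $118,800.
LTV cap: 85% × $345,500 = $293,675 → $293,600.
Binding constraint: payment-to-income.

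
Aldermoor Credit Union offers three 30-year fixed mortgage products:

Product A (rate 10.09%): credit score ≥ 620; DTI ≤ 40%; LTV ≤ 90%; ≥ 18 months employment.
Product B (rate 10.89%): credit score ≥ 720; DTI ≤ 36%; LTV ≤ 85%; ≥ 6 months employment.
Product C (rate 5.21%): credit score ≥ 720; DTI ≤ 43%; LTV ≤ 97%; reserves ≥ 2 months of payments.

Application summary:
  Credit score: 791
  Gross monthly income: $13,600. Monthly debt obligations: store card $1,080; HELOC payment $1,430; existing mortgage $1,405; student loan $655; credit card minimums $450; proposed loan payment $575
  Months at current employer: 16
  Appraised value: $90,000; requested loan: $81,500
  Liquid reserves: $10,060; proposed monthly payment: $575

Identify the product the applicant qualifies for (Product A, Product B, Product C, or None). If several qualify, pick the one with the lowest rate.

Total debts = (1,080 + 1,430 + 1,405 + 655 + 450 + 575) = 5,595; DTI = 5,595/13,600 = 41.1%.
LTV = 81,500/90,000 = 90.6%.
Reserves = 10,060/575 = 17.5 months.
Product A: score 791 ≥ 620; DTI 41.1% > 40%; LTV 90.6% > 90%; employment 16 < 18 mo → does not qualify.
Product B: score 791 ≥ 720; DTI 41.1% > 36%; LTV 90.6% > 85%; employment 16 ≥ 6 mo → does not qualify.
Product C: score 791 ≥ 720; DTI 41.1% ≤ 43%; LTV 90.6% ≤ 97%; reserves 17.5 ≥ 2 mo → qualifies.

Product C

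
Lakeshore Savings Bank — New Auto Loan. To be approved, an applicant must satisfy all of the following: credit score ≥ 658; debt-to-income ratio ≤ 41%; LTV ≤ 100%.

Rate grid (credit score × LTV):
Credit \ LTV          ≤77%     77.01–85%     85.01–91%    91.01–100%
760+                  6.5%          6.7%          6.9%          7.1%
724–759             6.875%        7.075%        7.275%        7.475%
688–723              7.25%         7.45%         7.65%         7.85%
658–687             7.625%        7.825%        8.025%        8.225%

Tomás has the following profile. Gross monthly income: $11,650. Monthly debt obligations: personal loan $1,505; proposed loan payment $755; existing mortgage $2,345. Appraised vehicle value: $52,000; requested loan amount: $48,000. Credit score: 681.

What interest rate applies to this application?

8.225%

Credit score 681 ≥ 658; Total monthly debts = (1,505 + 755 + 2,345) = 4,605. Debt-to-income = 4,605/11,650 = 39.5% — meets 41% limit
LTV = 48,000/52,000 = 92.3% ≤ 100%
Score 681 is in the 658–687 band; LTV 92.3% is in the 91.01–100% band → 8.225%.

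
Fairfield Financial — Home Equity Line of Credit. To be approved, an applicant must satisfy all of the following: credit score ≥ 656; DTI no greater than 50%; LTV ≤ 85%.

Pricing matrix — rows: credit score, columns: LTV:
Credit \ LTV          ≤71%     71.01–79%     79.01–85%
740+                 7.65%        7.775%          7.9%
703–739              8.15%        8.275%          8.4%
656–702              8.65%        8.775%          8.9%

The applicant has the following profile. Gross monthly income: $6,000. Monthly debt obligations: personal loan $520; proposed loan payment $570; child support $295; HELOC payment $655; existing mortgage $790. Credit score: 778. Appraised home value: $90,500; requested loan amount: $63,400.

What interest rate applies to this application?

7.65%

Credit score 778 ≥ 656; Total monthly debts = (520 + 570 + 295 + 655 + 790) = 2,830. Debt-to-income = 2,830/6,000 = 47.2% — meets 50% limit
LTV: 63,400 ÷ 90,500 = 70.1%, within 85% cap
Credit 778 → row 740+; LTV 70.1% → column ≤71%. Grid cell → 7.65%.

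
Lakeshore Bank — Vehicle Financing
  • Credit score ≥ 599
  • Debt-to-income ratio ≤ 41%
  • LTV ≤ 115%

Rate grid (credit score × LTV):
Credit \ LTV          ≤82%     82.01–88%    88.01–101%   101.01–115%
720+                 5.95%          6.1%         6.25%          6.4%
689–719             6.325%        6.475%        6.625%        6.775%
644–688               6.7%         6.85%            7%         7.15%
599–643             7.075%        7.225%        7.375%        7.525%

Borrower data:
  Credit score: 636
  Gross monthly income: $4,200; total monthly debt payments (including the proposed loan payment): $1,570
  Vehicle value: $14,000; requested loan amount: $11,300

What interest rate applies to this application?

7.075%

Credit score 636 ≥ 599; DTI = 1,570/4,200 = 37.4% ≤ 41%
Loan-to-value = 11,300/14,000 = 80.7% — pass (115% max)
Credit 636 → row 599–643; LTV 80.7% → column ≤82%. Grid cell → 7.075%.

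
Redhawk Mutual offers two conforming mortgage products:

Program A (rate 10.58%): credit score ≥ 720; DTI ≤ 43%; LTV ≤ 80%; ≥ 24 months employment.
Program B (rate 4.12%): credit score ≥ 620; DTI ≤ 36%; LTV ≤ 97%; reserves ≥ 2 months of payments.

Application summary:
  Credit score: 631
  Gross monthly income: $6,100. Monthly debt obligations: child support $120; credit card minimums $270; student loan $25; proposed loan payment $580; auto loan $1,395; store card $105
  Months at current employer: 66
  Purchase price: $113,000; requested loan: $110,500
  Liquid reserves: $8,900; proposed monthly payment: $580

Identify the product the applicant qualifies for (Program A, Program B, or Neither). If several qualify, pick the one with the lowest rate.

Neither

Total debts = (120 + 270 + 25 + 580 + 1,395 + 105) = 2,495; DTI = 2,495/6,100 = 40.9%.
LTV = 110,500/113,000 = 97.8%.
Reserves = 8,900/580 = 15.3 months.
Program A: score 631 < 720; DTI 40.9% ≤ 43%; LTV 97.8% > 80%; employment 66 ≥ 24 mo → does not qualify.
Program B: score 631 ≥ 620; DTI 40.9% > 36%; LTV 97.8% > 97%; reserves 15.3 ≥ 2 mo → does not qualify.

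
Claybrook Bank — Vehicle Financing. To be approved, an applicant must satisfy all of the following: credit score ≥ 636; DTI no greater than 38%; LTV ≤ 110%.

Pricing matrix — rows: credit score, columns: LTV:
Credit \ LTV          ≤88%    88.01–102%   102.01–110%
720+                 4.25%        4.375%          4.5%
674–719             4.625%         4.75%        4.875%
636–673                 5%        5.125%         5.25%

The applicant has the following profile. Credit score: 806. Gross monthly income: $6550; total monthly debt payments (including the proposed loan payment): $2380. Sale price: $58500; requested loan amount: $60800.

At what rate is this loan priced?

Credit score 806 ≥ 636; DTI = 2,380/6,550 = 36.3% ≤ 38%
LTV = 60,800/58,500 = 103.9% ≤ 110%
Row: 806 falls in 720+. Column: 103.9% falls in 102.01–110%. Rate = 4.5%.

4.5%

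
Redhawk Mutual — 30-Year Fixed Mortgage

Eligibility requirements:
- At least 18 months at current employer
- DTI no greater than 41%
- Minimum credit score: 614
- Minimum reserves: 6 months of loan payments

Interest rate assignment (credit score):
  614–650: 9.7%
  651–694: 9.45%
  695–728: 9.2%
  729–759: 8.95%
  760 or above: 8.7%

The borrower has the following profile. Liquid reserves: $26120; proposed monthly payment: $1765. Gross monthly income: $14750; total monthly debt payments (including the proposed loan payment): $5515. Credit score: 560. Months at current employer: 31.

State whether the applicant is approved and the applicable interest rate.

Credit score 560 < 614 (below minimum)
Employment 31 ≥ 18 months
Reserves: 26,120 ÷ 1,765 = 14.8 months (meets 6-month minimum)
DTI: 5,515 ÷ 14,750 = 37.4%, within the 41% cap
Not all requirements met → denied.

Denied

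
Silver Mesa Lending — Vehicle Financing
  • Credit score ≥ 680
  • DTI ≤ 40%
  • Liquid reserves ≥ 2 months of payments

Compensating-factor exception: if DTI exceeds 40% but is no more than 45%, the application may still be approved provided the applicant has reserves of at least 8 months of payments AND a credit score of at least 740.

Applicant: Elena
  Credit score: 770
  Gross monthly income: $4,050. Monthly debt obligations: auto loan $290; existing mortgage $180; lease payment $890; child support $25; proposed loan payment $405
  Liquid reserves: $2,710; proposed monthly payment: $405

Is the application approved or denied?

Credit score 770 ≥ 680 (meets base)
Total debts = (290 + 180 + 890 + 25 + 405) = 1,790. DTI: 1,790 ÷ 4,050 = 44.2%, over the 40% base limit.
Liquid reserves cover 2,710/405 = 6.7 months — ≥ 2 required
DTI 44.2% is within the 40%–45% exception band; checking compensating factors.
Override check — reserves: 6.7 mo (short of 8); score: 770 (ok).
Compensating-factor requirement not fully met.

Denied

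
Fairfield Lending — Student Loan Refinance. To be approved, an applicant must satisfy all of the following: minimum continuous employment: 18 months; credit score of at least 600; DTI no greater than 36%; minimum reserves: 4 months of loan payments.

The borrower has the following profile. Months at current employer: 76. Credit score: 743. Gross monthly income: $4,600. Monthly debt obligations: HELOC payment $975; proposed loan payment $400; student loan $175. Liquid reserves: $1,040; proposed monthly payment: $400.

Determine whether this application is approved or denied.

Employment 76 ≥ 18 months
Credit score 743 ≥ 600 (meets)
Total monthly debts = (975 + 400 + 175) = 1,550. DTI: 1,550 ÷ 4,600 = 33.7%, within the 36% cap
Reserves = 1,040/400 = 2.6 months < 4
Fails on reserves.

Denied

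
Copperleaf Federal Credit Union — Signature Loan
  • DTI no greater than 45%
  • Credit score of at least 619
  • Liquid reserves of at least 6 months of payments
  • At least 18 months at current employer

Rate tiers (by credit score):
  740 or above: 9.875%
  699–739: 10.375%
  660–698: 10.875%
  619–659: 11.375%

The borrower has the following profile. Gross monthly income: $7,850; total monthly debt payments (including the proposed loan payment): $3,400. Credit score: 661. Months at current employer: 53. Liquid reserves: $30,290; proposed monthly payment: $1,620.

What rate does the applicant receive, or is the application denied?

Approved at 10.875%

Credit score 661 ≥ 619 (meets minimum)
Reserves = 30,290/1,620 = 18.7 months ≥ 6
DTI = 3,400/7,850 = 43.3% ≤ 45%
Employment 53 ≥ 18 months
All requirements met. Score 661 falls in the 660–698 tier → 10.875%.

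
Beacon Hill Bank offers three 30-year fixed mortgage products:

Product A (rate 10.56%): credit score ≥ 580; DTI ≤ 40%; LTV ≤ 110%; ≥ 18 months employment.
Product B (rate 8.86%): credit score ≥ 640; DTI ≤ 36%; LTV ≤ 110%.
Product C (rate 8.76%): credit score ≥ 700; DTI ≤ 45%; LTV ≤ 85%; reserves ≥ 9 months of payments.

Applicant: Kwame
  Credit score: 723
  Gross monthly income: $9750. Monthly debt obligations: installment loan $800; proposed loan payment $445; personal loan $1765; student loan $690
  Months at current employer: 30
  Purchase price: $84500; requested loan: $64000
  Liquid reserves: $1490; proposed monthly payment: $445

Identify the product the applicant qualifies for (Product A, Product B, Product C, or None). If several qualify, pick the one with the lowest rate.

Total debts = (800 + 445 + 1,765 + 690) = 3,700; DTI = 3,700/9,750 = 37.9%.
LTV = 64,000/84,500 = 75.7%.
Reserves = 1,490/445 = 3.3 months.
Product A: score 723 ≥ 580; DTI 37.9% ≤ 40%; LTV 75.7% ≤ 110%; employment 30 ≥ 18 mo → qualifies.
Product B: score 723 ≥ 640; DTI 37.9% > 36%; LTV 75.7% ≤ 110% → does not qualify.
Product C: score 723 ≥ 700; DTI 37.9% ≤ 45%; LTV 75.7% ≤ 85%; reserves 3.3 < 9 mo → does not qualify.

Product A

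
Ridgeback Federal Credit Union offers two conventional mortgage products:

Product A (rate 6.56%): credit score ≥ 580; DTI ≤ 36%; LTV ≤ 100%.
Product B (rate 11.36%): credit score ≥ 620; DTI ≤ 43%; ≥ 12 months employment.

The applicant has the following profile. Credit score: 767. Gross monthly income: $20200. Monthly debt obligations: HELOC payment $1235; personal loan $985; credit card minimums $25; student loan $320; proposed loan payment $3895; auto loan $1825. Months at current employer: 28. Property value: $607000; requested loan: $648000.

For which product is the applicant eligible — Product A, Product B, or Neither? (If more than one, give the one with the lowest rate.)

Product B

Total debts = (1,235 + 985 + 25 + 320 + 3,895 + 1,825) = 8,285; DTI = 8,285/20,200 = 41%.
LTV = 648,000/607,000 = 106.8%.
Product A: score 767 ≥ 580; DTI 41% > 36%; LTV 106.8% > 100% → does not qualify.
Product B: score 767 ≥ 620; DTI 41% ≤ 43%; employment 28 ≥ 12 mo → qualifies.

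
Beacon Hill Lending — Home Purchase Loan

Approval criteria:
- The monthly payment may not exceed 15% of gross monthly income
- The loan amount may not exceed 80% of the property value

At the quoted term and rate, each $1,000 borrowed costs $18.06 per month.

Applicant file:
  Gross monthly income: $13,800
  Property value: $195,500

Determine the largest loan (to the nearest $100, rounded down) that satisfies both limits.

$114,600

Payment cap: 15% × $13,800 = $2,070/month.
At $18.06 per $1,000, that supports 2,070/18.06 × 1,000 ≈ $114,617 → $114,600.
LTV cap: 80% × $195,500 = $156,400 → $156,400.
Binding constraint: payment-to-income.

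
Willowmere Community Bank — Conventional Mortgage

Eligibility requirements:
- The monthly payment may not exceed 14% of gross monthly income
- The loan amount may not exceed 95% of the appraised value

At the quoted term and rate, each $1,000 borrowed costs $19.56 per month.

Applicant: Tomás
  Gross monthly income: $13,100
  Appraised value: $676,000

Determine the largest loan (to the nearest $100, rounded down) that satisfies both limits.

Payment cap: 14% × $13,100 = $1,834/month.
At $19.56 per $1,000, that supports 1,834/19.56 × 1,000 ≈ $93,762 → $93,700.
LTV cap: 95% × $676,000 = $642,200 → $642,200.
Binding constraint: payment-to-income.

$93,700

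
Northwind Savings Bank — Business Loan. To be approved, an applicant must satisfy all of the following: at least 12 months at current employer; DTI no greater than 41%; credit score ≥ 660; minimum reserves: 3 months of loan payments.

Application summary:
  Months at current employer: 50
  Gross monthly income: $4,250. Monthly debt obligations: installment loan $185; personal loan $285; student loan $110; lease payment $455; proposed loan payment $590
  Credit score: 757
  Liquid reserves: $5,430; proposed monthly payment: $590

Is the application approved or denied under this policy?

Employment 50 ≥ 12 months
Total monthly debts = (185 + 285 + 110 + 455 + 590) = 1,625. Debt-to-income = 1,625/4,250 = 38.2% — meets 41% limit
Credit score 757 ≥ 660 (meets)
Reserves: 5,430 ÷ 590 = 9.2 months (meets 3-month minimum)
All criteria satisfied.

Approved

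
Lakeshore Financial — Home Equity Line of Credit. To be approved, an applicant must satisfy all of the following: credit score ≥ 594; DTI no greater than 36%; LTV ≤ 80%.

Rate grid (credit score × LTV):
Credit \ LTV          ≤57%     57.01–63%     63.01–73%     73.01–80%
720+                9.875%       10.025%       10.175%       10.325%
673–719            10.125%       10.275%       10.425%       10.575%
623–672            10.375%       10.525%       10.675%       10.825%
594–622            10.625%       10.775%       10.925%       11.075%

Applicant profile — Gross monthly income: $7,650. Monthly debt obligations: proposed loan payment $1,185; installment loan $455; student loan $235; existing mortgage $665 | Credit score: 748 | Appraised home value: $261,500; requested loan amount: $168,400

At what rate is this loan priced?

10.175%

Credit score 748 ≥ 594; Total monthly debts = (1,185 + 455 + 235 + 665) = 2,540. DTI: 2,540 ÷ 7,650 = 33.2%, within the 36% cap
LTV: 168,400 ÷ 261,500 = 64.4%, within 80% cap
Credit 748 → row 720+; LTV 64.4% → column 63.01–73%. Grid cell → 10.175%.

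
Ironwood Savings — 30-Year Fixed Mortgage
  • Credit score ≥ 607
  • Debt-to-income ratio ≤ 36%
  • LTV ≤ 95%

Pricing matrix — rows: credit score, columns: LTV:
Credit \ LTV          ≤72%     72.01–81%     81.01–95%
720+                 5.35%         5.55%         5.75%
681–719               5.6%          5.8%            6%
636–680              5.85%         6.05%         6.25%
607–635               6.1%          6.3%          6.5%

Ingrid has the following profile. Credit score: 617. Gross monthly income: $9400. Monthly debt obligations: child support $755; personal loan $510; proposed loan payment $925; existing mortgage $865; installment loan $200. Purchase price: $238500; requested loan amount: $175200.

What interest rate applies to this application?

Credit score 617 ≥ 607; Total monthly debts = (755 + 510 + 925 + 865 + 200) = 3,255. Debt-to-income = 3,255/9,400 = 34.6% — meets 36% limit
Loan-to-value = 175,200/238,500 = 73.5% — pass (95% max)
Row: 617 falls in 607–635. Column: 73.5% falls in 72.01–81%. Rate = 6.3%.

6.3%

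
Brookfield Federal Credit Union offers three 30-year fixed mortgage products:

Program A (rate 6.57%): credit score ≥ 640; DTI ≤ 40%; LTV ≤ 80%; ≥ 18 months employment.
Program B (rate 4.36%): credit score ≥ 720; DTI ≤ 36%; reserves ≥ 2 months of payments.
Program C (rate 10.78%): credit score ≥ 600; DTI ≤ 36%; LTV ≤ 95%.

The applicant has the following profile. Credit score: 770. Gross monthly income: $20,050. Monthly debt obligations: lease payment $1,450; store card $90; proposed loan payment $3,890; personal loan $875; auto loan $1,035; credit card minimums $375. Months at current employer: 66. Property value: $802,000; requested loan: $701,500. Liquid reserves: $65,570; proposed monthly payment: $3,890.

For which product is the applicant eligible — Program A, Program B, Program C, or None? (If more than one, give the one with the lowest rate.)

Total debts = (1,450 + 90 + 3,890 + 875 + 1,035 + 375) = 7,715; DTI = 7,715/20,050 = 38.5%.
LTV = 701,500/802,000 = 87.5%.
Reserves = 65,570/3,890 = 16.9 months.
Program A: score 770 ≥ 640; DTI 38.5% ≤ 40%; LTV 87.5% > 80%; employment 66 ≥ 18 mo → does not qualify.
Program B: score 770 ≥ 720; DTI 38.5% > 36%; reserves 16.9 ≥ 2 mo → does not qualify.
Program C: score 770 ≥ 600; DTI 38.5% > 36%; LTV 87.5% ≤ 95% → does not qualify.

None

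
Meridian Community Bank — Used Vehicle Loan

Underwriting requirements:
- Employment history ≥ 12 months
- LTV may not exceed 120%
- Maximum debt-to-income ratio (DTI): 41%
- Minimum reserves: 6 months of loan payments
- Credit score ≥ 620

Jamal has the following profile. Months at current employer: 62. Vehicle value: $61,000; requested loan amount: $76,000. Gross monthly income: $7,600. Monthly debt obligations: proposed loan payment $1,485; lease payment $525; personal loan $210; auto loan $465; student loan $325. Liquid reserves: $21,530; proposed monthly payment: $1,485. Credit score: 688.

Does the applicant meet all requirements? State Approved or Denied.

Denied

Employment 62 ≥ 12 months
Loan-to-value = 76,000/61,000 = 124.6% — fail (120% max)
Total monthly debts = (1,485 + 525 + 210 + 465 + 325) = 3,010. DTI = 3,010/7,600 = 39.6% ≤ 41%
Liquid reserves cover 21,530/1,485 = 14.5 months — ≥ 6 required
Credit score 688 ≥ 620 (meets)
Fails on LTV.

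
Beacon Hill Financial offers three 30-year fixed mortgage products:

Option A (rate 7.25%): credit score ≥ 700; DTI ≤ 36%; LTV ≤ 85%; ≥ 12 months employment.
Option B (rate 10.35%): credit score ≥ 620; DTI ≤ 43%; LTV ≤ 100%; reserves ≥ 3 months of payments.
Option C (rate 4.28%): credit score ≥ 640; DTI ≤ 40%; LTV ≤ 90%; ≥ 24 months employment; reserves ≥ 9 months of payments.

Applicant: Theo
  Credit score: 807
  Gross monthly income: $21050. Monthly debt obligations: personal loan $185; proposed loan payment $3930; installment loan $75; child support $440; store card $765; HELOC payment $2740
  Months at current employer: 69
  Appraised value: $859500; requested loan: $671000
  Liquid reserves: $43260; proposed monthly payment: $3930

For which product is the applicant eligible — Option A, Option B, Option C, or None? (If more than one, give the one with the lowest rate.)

Option C

Total debts = (185 + 3,930 + 75 + 440 + 765 + 2,740) = 8,135; DTI = 8,135/21,050 = 38.6%.
LTV = 671,000/859,500 = 78.1%.
Reserves = 43,260/3,930 = 11.0 months.
Option A: score 807 ≥ 700; DTI 38.6% > 36%; LTV 78.1% ≤ 85%; employment 69 ≥ 12 mo → does not qualify.
Option B: score 807 ≥ 620; DTI 38.6% ≤ 43%; LTV 78.1% ≤ 100%; reserves 11.0 ≥ 3 mo → qualifies.
Option C: score 807 ≥ 640; DTI 38.6% ≤ 40%; LTV 78.1% ≤ 90%; employment 69 ≥ 24 mo; reserves 11.0 ≥ 9 mo → qualifies.
Qualifying: Option B, Option C. Lowest rate is 4.28% → Option C.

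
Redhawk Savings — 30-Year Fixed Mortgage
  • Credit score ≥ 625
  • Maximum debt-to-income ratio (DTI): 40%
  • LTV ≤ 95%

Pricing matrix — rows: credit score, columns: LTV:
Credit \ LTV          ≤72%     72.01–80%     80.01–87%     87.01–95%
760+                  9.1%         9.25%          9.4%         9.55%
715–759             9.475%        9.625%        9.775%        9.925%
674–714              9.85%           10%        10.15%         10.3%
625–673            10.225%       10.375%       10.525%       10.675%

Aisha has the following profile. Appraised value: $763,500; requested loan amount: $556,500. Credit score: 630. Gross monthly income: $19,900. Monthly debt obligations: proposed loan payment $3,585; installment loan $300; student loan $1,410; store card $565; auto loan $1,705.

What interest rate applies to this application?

Credit score 630 ≥ 625; Total monthly debts = (3,585 + 300 + 1,410 + 565 + 1,705) = 7,565. DTI: 7,565 ÷ 19,900 = 38%, within the 40% cap
Loan-to-value = 556,500/763,500 = 72.9% — pass (95% max)
Row: 630 falls in 625–673. Column: 72.9% falls in 72.01–80%. Rate = 10.375%.

10.375%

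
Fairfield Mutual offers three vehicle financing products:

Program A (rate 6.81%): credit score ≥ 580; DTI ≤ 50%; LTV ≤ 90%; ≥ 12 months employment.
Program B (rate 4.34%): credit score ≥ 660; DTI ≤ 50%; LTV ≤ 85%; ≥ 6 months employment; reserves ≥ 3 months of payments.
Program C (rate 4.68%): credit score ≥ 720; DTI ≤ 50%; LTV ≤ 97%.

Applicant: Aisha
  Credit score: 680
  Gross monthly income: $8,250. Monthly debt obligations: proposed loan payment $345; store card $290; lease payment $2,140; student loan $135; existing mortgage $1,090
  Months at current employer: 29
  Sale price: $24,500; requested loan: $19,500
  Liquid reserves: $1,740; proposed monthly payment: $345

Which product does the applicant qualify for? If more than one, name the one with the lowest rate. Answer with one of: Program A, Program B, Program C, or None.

Total debts = (345 + 290 + 2,140 + 135 + 1,090) = 4,000; DTI = 4,000/8,250 = 48.5%.
LTV = 19,500/24,500 = 79.6%.
Reserves = 1,740/345 = 5.0 months.
Program A: score 680 ≥ 580; DTI 48.5% ≤ 50%; LTV 79.6% ≤ 90%; employment 29 ≥ 12 mo → qualifies.
Program B: score 680 ≥ 660; DTI 48.5% ≤ 50%; LTV 79.6% ≤ 85%; employment 29 ≥ 6 mo; reserves 5.0 ≥ 3 mo → qualifies.
Program C: score 680 < 720; DTI 48.5% ≤ 50%; LTV 79.6% ≤ 97% → does not qualify.
Qualifying: Program A, Program B. Lowest rate is 4.34% → Program B.

Program B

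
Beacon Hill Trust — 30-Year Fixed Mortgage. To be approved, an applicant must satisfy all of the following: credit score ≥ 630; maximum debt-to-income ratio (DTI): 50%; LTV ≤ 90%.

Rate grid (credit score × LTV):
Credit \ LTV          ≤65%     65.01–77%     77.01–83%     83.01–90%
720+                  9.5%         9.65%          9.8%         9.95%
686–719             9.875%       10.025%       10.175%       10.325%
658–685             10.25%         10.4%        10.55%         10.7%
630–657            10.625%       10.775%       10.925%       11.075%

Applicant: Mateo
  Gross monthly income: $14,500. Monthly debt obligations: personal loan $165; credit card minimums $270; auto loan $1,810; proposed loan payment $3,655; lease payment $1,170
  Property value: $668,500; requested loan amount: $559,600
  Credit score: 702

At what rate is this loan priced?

Credit score 702 ≥ 630; Total monthly debts = (165 + 270 + 1,810 + 3,655 + 1,170) = 7,070. Debt-to-income = 7,070/14,500 = 48.8% — meets 50% limit
Loan-to-value = 559,600/668,500 = 83.7% — pass (90% max)
Credit 702 → row 686–719; LTV 83.7% → column 83.01–90%. Grid cell → 10.325%.

10.325%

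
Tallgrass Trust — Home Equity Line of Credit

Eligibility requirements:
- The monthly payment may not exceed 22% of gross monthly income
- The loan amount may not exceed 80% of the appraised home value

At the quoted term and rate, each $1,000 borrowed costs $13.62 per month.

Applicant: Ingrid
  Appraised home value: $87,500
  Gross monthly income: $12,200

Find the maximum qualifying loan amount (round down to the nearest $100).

Payment cap: 22% × $12,200 = $2,684/month.
At $13.62 per $1,000, that supports 2,684/13.62 × 1,000 ≈ $197,063 → $197,000.
LTV cap: 80% × $87,500 = $70,000 → $70,000.
Binding constraint: loan-to-value.

$70,000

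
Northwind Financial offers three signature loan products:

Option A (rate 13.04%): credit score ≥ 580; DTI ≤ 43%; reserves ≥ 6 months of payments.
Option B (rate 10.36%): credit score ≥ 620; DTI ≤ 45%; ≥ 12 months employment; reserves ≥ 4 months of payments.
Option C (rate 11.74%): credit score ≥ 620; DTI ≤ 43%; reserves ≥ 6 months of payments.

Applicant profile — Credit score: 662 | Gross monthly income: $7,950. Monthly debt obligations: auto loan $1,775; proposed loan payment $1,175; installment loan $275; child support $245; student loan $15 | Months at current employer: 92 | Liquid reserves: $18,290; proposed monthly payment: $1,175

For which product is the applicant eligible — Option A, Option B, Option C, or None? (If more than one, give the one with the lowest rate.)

Option B

Total debts = (1,775 + 1,175 + 275 + 245 + 15) = 3,485; DTI = 3,485/7,950 = 43.8%.
Reserves = 18,290/1,175 = 15.6 months.
Option A: score 662 ≥ 580; DTI 43.8% > 43%; reserves 15.6 ≥ 6 mo → does not qualify.
Option B: score 662 ≥ 620; DTI 43.8% ≤ 45%; employment 92 ≥ 12 mo; reserves 15.6 ≥ 4 mo → qualifies.
Option C: score 662 ≥ 620; DTI 43.8% > 43%; reserves 15.6 ≥ 6 mo → does not qualify.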